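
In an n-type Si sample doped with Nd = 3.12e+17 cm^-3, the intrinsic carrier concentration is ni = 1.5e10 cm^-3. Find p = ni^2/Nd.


Step 1: Since Nd >> ni, n ≈ Nd = 3.12e+17 cm^-3
Step 2: p = ni^2 / n = (1.5e10)^2 / 3.12e+17
Step 3: p = 2.25e20 / 3.12e+17 = 7.21e+02 cm^-3

7.21e+02


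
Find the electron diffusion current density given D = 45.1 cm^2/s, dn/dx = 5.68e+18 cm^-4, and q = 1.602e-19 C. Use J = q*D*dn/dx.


Step 1: J = q * D * (dn/dx)
Step 2: J = 1.602e-19 * 45.1 * 5.68e+18
Step 3: J = 4.10e+01 A/cm^2

4.10e+01


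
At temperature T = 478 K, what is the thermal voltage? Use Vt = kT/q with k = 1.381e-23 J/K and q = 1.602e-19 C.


Step 1: kT = 1.381e-23 * 478 = 6.60118e-21 J
Step 2: Vt = kT/q = 6.60118e-21 / 1.602e-19
Step 3: Vt = 0.04121 V

0.04121


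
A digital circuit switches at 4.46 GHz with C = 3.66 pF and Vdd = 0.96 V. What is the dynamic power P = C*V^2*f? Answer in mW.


Step 1: V^2 = 0.96^2 = 0.9216 V^2
Step 2: P = C*V^2*f = 3.66e-12 F * 0.9216 * 4.46e9 Hz
Step 3: P = 1.504382976e-02 W
Step 4: P = 15.044 mW

15.044


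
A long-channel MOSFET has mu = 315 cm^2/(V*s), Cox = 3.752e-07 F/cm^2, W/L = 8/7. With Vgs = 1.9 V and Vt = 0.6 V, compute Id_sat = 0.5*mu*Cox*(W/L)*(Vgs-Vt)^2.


Step 1: Overdrive voltage Vov = Vgs - Vt = 1.9 - 0.6 = 1.3 V
Step 2: W/L = 8/7 = 1.14286
Step 3: Id = 0.5 * 315 * 3.752e-07 * 1.14286 * 1.3^2
Step 4: Id = 1.14e-04 A

1.14e-04


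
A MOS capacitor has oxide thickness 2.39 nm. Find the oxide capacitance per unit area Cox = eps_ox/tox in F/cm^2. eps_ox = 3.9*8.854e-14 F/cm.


Step 1: eps_ox = 3.9 * 8.854e-14 = 3.45306e-13 F/cm
Step 2: tox in cm = 2.39 nm * 1e-7 = 2.3900e-07 cm
Step 3: Cox = 3.45306e-13 / 2.3900e-07 = 1.44e-06 F/cm^2

1.44e-06


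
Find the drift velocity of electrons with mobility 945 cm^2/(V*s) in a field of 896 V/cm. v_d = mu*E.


Step 1: v_d = mu * E
Step 2: v_d = 945 * 896 = 846720
Step 3: v_d = 8.47e+05 cm/s

8.47e+05


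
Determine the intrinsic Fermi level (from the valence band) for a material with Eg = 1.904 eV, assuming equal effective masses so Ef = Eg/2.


Step 1: For an intrinsic semiconductor, the Fermi level sits at midgap.
Step 2: Ef = Eg / 2 = 1.904 / 2 = 0.952 eV

0.952


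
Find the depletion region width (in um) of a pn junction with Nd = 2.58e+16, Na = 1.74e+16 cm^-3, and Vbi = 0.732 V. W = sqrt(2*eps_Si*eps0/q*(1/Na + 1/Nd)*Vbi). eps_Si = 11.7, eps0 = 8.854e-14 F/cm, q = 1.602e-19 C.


Step 1: 1/Na + 1/Nd = 1/1.74e+16 + 1/2.58e+16 = 9.62310e-17
Step 2: 2*eps*eps0/q = 2*11.7*8.854e-14/1.602e-19 = 1.293281e+07
Step 3: W^2 = 1.293281e+07 * 9.62310e-17 * 0.732 = 9.11001e-10
Step 4: W = sqrt(9.11001e-10) = 3.018e-05 cm = 0.3018 um

0.3018


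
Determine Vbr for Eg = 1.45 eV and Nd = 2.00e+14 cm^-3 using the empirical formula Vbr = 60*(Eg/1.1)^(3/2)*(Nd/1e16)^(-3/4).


Step 1: Eg/1.1 = 1.45/1.1 = 1.318182
Step 2: (Eg/1.1)^1.5 = 1.318182^1.5 = 1.513433
Step 3: (Nd/1e16)^(-0.75) = (0.02)^(-0.75) = 18.803015
Step 4: Vbr = 60 * 1.513433 * 18.803015 = 1707.4 V

1707.4


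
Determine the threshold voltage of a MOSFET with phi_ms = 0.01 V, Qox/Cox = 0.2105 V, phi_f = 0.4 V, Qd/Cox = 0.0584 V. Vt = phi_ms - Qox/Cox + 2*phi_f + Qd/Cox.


Step 1: Vt = phi_ms - Qox/Cox + 2*phi_f + Qd/Cox
Step 2: Vt = 0.01 - 0.2105 + 2*0.4 + 0.0584
Step 3: Vt = 0.01 - 0.2105 + 0.8 + 0.0584
Step 4: Vt = 0.6579 V

0.6579


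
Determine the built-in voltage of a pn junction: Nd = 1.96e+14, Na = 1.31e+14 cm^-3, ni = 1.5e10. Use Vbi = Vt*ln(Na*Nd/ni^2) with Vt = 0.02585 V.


Step 1: Compute Na*Nd/ni^2 = 1.31e+14 * 1.96e+14 / (1.5e10)^2 = 1.1412e+08
Step 2: ln(1.1412e+08) = 18.5528
Step 3: Vbi = 0.02585 * 18.5528 = 0.48 V

0.48


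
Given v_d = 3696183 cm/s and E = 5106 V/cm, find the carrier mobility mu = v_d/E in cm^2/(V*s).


Step 1: mu = v_d / E
Step 2: mu = 3696183 / 5106
Step 3: mu = 723.89 cm^2/(V*s)

723.89


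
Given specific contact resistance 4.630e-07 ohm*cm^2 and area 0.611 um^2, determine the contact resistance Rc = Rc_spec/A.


Step 1: Convert area to cm^2: 0.611 um^2 = 6.1100e-09 cm^2
Step 2: Rc = Rc_spec / A = 4.630e-07 / 6.1100e-09
Step 3: Rc = 7.58e+01 ohms

7.58e+01


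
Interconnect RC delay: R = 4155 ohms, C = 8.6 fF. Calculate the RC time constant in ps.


Step 1: tau = R * C
Step 2: tau = 4155 * 8.6 fF = 4155 * 8.6e-15 F
Step 3: tau = 3.5733e-11 s = 35.733 ps

35.733


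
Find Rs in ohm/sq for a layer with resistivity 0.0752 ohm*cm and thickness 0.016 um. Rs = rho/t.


Step 1: Convert thickness to cm: t = 0.016 um = 1.6000e-06 cm
Step 2: Rs = rho / t = 0.0752 / 1.6000e-06
Step 3: Rs = 47000.0 ohm/sq

47000.0


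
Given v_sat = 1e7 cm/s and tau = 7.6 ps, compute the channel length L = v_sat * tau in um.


Step 1: tau in seconds = 7.6 ps * 1e-12 = 7.6000e-12 s
Step 2: L = v_sat * tau = 1e7 * 7.6000e-12 = 7.6000e-05 cm
Step 3: L in um = 7.6000e-05 * 1e4 = 0.76 um

0.76


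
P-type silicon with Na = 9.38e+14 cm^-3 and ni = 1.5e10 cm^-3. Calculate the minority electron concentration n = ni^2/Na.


Step 1: Majority hole concentration p ≈ Na = 9.38e+14 cm^-3
Step 2: n = ni^2 / Na = (1.5e10)^2 / 9.38e+14
Step 3: n = 2.40e+05 cm^-3

2.40e+05


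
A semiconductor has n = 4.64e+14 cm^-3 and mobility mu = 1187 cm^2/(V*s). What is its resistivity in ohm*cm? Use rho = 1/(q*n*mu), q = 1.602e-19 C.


Step 1: sigma = q * n * mu = 1.602e-19 * 4.64e+14 * 1187 = 8.82330e-02 S/cm
Step 2: rho = 1 / sigma = 1 / 8.82330e-02 = 11.33 ohm*cm

11.33


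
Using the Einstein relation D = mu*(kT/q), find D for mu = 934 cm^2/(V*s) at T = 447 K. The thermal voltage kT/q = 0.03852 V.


Step 1: D = mu * (kT/q)
Step 2: D = 934 * 0.03852
Step 3: D = 35.98 cm^2/s

35.98


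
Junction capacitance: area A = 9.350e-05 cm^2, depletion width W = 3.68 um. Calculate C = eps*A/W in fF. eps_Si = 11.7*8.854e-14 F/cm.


Step 1: eps_Si = 11.7 * 8.854e-14 = 1.035918e-12 F/cm
Step 2: W in cm = 3.68 * 1e-4 = 3.68e-04 cm
Step 3: C = 1.035918e-12 * 9.350e-05 / 3.68e-04 = 2.632020e-13 F
Step 4: C = 263.2 fF

263.2


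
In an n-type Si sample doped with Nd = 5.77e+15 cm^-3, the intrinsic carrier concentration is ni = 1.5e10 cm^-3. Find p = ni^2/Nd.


Step 1: Since Nd >> ni, n ≈ Nd = 5.77e+15 cm^-3
Step 2: p = ni^2 / n = (1.5e10)^2 / 5.77e+15
Step 3: p = 2.25e20 / 5.77e+15 = 3.90e+04 cm^-3

3.90e+04


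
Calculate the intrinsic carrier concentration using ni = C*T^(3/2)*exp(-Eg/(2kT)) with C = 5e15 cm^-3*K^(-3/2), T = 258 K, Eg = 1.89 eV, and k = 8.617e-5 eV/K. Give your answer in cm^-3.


Step 1: Compute kT = 8.617e-5 * 258 = 0.02223186 eV
Step 2: Exponent = -Eg/(2kT) = -1.89/(2*0.02223186) = -42.50656
Step 3: T^(3/2) = 258^1.5 = 4144.09
Step 4: ni = 5e15 * 4144.09 * exp(-42.50656) = 7.18e+00 cm^-3

7.18e+00


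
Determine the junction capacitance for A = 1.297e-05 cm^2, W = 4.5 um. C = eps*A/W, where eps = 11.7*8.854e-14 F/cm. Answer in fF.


Step 1: eps_Si = 11.7 * 8.854e-14 = 1.035918e-12 F/cm
Step 2: W in cm = 4.5 * 1e-4 = 4.50e-04 cm
Step 3: C = 1.035918e-12 * 1.297e-05 / 4.50e-04 = 2.985746e-14 F
Step 4: C = 29.86 fF

29.86


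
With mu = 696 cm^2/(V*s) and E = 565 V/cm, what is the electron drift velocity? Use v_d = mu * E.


Step 1: v_d = mu * E
Step 2: v_d = 696 * 565 = 393240
Step 3: v_d = 3.93e+05 cm/s

3.93e+05


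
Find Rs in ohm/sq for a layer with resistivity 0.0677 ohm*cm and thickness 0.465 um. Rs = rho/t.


Step 1: Convert thickness to cm: t = 0.465 um = 4.6500e-05 cm
Step 2: Rs = rho / t = 0.0677 / 4.6500e-05
Step 3: Rs = 1455.9 ohm/sq

1455.9


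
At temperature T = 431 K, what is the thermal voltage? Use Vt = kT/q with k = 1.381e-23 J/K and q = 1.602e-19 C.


Step 1: kT = 1.381e-23 * 431 = 5.95211e-21 J
Step 2: Vt = kT/q = 5.95211e-21 / 1.602e-19
Step 3: Vt = 0.03715 V

0.03715


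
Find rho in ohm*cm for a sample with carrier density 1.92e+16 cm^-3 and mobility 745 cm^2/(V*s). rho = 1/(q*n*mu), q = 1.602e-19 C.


Step 1: sigma = q * n * mu = 1.602e-19 * 1.92e+16 * 745 = 2.29150e+00 S/cm
Step 2: rho = 1 / sigma = 1 / 2.29150e+00 = 0.4364 ohm*cm

0.4364


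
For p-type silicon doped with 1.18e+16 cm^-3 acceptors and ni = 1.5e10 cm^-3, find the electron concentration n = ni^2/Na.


Step 1: Majority hole concentration p ≈ Na = 1.18e+16 cm^-3
Step 2: n = ni^2 / Na = (1.5e10)^2 / 1.18e+16
Step 3: n = 1.91e+04 cm^-3

1.91e+04


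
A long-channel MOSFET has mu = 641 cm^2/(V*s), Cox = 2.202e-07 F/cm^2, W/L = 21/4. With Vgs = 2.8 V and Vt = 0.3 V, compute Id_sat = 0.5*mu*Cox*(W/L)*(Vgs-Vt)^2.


Step 1: Overdrive voltage Vov = Vgs - Vt = 2.8 - 0.3 = 2.5 V
Step 2: W/L = 21/4 = 5.25
Step 3: Id = 0.5 * 641 * 2.202e-07 * 5.25 * 2.5^2
Step 4: Id = 2.32e-03 A

2.32e-03


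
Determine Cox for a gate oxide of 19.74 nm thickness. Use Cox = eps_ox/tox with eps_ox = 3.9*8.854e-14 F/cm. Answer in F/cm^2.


Step 1: eps_ox = 3.9 * 8.854e-14 = 3.45306e-13 F/cm
Step 2: tox in cm = 19.74 nm * 1e-7 = 1.9740e-06 cm
Step 3: Cox = 3.45306e-13 / 1.9740e-06 = 1.75e-07 F/cm^2

1.75e-07


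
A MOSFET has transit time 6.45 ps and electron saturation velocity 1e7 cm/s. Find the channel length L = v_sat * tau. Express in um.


Step 1: tau in seconds = 6.45 ps * 1e-12 = 6.4500e-12 s
Step 2: L = v_sat * tau = 1e7 * 6.4500e-12 = 6.4500e-05 cm
Step 3: L in um = 6.4500e-05 * 1e4 = 0.645 um

0.645


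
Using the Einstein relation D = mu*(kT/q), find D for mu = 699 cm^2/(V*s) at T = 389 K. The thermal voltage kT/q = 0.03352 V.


Step 1: D = mu * (kT/q)
Step 2: D = 699 * 0.03352
Step 3: D = 23.43 cm^2/s

23.43


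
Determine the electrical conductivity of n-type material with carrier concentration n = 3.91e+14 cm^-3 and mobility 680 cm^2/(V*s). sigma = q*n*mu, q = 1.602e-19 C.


Step 1: sigma = q * n * mu
Step 2: sigma = 1.602e-19 * 3.91e+14 * 680
Step 3: sigma = 4.259e-02 S/cm

4.259e-02


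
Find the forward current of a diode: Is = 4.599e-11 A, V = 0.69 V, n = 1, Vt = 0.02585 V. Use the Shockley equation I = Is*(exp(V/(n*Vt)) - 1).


Step 1: V/(n*Vt) = 0.69/(1*0.02585) = 26.6925
Step 2: exp(26.6925) = 3.9121e+11
Step 3: I = 4.599e-11 * (3.9121e+11 - 1) = 1.80e+01 A

1.80e+01


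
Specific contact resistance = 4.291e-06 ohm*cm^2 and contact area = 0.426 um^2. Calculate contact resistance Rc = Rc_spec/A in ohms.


Step 1: Convert area to cm^2: 0.426 um^2 = 4.2600e-09 cm^2
Step 2: Rc = Rc_spec / A = 4.291e-06 / 4.2600e-09
Step 3: Rc = 1.01e+03 ohms

1.01e+03


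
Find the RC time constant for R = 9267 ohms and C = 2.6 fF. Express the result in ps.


Step 1: tau = R * C
Step 2: tau = 9267 * 2.6 fF = 9267 * 2.6e-15 F
Step 3: tau = 2.40942e-11 s = 24.0942 ps

24.0942


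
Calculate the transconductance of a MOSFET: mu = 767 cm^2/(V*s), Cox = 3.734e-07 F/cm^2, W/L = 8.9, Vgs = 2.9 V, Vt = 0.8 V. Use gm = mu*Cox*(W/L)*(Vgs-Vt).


Step 1: Vov = Vgs - Vt = 2.9 - 0.8 = 2.1 V
Step 2: gm = mu * Cox * (W/L) * Vov
Step 3: gm = 767 * 3.734e-07 * 8.9 * 2.1 = 5.35e-03 S

5.35e-03


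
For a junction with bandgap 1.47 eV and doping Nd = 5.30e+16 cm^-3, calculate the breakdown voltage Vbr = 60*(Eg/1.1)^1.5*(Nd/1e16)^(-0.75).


Step 1: Eg/1.1 = 1.47/1.1 = 1.336364
Step 2: (Eg/1.1)^1.5 = 1.336364^1.5 = 1.544853
Step 3: (Nd/1e16)^(-0.75) = (5.3)^(-0.75) = 0.286281
Step 4: Vbr = 60 * 1.544853 * 0.286281 = 26.5 V

26.5


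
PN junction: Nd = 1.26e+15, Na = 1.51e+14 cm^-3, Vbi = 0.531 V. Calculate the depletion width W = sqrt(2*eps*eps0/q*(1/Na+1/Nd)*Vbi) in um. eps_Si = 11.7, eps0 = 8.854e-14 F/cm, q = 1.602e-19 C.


Step 1: 1/Na + 1/Nd = 1/1.51e+14 + 1/1.26e+15 = 7.41617e-15
Step 2: 2*eps*eps0/q = 2*11.7*8.854e-14/1.602e-19 = 1.293281e+07
Step 3: W^2 = 1.293281e+07 * 7.41617e-15 * 0.531 = 5.09292e-08
Step 4: W = sqrt(5.09292e-08) = 2.257e-04 cm = 2.257 um

2.257


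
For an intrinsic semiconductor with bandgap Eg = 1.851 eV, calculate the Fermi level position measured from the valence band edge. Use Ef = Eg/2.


Step 1: For an intrinsic semiconductor, the Fermi level sits at midgap.
Step 2: Ef = Eg / 2 = 1.851 / 2 = 0.9255 eV

0.9255


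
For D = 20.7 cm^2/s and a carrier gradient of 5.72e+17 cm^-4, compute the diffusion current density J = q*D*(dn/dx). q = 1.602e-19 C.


Step 1: J = q * D * (dn/dx)
Step 2: J = 1.602e-19 * 20.7 * 5.72e+17
Step 3: J = 1.90e+00 A/cm^2

1.90e+00


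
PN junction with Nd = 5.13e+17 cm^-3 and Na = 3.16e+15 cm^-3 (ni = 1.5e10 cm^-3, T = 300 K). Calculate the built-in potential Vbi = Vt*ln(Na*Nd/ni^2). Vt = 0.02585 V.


Step 1: Compute Na*Nd/ni^2 = 3.16e+15 * 5.13e+17 / (1.5e10)^2 = 7.2048e+12
Step 2: ln(7.2048e+12) = 29.6058
Step 3: Vbi = 0.02585 * 29.6058 = 0.765 V

0.765


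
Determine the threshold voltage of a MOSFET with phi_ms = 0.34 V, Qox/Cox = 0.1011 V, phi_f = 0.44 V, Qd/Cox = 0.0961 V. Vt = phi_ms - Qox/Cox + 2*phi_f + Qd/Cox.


Step 1: Vt = phi_ms - Qox/Cox + 2*phi_f + Qd/Cox
Step 2: Vt = 0.34 - 0.1011 + 2*0.44 + 0.0961
Step 3: Vt = 0.34 - 0.1011 + 0.88 + 0.0961
Step 4: Vt = 1.215 V

1.215


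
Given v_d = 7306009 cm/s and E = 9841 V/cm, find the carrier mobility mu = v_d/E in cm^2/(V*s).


Step 1: mu = v_d / E
Step 2: mu = 7306009 / 9841
Step 3: mu = 742.41 cm^2/(V*s)

742.41


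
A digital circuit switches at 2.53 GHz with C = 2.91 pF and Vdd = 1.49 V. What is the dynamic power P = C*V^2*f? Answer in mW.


Step 1: V^2 = 1.49^2 = 2.2201 V^2
Step 2: P = C*V^2*f = 2.91e-12 F * 2.2201 * 2.53e9 Hz
Step 3: P = 1.634504223e-02 W
Step 4: P = 16.345 mW

16.345


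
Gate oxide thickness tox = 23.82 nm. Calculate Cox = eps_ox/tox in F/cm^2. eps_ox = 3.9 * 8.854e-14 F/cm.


Step 1: eps_ox = 3.9 * 8.854e-14 = 3.45306e-13 F/cm
Step 2: tox in cm = 23.82 nm * 1e-7 = 2.3820e-06 cm
Step 3: Cox = 3.45306e-13 / 2.3820e-06 = 1.45e-07 F/cm^2

1.45e-07


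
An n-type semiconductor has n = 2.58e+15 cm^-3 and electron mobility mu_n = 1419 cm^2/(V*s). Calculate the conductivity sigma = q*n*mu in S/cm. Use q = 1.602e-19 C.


Step 1: sigma = q * n * mu
Step 2: sigma = 1.602e-19 * 2.58e+15 * 1419
Step 3: sigma = 5.865e-01 S/cm

5.865e-01


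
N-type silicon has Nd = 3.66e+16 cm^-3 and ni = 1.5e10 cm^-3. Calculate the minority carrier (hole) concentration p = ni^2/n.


Step 1: Since Nd >> ni, n ≈ Nd = 3.66e+16 cm^-3
Step 2: p = ni^2 / n = (1.5e10)^2 / 3.66e+16
Step 3: p = 2.25e20 / 3.66e+16 = 6.15e+03 cm^-3

6.15e+03


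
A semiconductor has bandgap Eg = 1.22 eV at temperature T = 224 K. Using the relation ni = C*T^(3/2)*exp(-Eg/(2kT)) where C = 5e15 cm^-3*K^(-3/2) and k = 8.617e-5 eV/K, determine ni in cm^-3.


Step 1: Compute kT = 8.617e-5 * 224 = 0.01930208 eV
Step 2: Exponent = -Eg/(2kT) = -1.22/(2*0.01930208) = -31.60281
Step 3: T^(3/2) = 224^1.5 = 3352.53
Step 4: ni = 5e15 * 3352.53 * exp(-31.60281) = 3.16e+05 cm^-3

3.16e+05


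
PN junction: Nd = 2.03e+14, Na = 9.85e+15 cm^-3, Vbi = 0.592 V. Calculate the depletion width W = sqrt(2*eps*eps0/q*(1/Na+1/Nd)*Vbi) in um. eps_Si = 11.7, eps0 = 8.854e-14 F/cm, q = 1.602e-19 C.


Step 1: 1/Na + 1/Nd = 1/9.85e+15 + 1/2.03e+14 = 5.02763e-15
Step 2: 2*eps*eps0/q = 2*11.7*8.854e-14/1.602e-19 = 1.293281e+07
Step 3: W^2 = 1.293281e+07 * 5.02763e-15 * 0.592 = 3.84927e-08
Step 4: W = sqrt(3.84927e-08) = 1.962e-04 cm = 1.962 um

1.962


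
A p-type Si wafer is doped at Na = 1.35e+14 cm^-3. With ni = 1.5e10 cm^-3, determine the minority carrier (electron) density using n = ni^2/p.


Step 1: Majority hole concentration p ≈ Na = 1.35e+14 cm^-3
Step 2: n = ni^2 / Na = (1.5e10)^2 / 1.35e+14
Step 3: n = 1.67e+06 cm^-3

1.67e+06


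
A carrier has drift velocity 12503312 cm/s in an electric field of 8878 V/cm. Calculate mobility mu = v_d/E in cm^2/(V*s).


Step 1: mu = v_d / E
Step 2: mu = 12503312 / 8878
Step 3: mu = 1408.35 cm^2/(V*s)

1408.35


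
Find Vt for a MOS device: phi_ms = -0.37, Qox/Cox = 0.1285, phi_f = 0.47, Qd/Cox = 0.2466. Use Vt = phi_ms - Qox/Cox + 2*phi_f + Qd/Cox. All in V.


Step 1: Vt = phi_ms - Qox/Cox + 2*phi_f + Qd/Cox
Step 2: Vt = -0.37 - 0.1285 + 2*0.47 + 0.2466
Step 3: Vt = -0.37 - 0.1285 + 0.94 + 0.2466
Step 4: Vt = 0.6881 V

0.6881


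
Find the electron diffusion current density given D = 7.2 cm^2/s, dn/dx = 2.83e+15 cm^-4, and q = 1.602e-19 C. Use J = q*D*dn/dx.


Step 1: J = q * D * (dn/dx)
Step 2: J = 1.602e-19 * 7.2 * 2.83e+15
Step 3: J = 3.26e-03 A/cm^2

3.26e-03


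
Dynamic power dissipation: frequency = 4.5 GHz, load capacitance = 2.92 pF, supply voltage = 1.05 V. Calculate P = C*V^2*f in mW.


Step 1: V^2 = 1.05^2 = 1.1025 V^2
Step 2: P = C*V^2*f = 2.92e-12 F * 1.1025 * 4.5e9 Hz
Step 3: P = 1.448685e-02 W
Step 4: P = 14.487 mW

14.487


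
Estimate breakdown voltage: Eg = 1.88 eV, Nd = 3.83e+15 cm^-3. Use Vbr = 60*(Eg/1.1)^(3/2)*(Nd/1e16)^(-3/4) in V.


Step 1: Eg/1.1 = 1.88/1.1 = 1.709091
Step 2: (Eg/1.1)^1.5 = 1.709091^1.5 = 2.234332
Step 3: (Nd/1e16)^(-0.75) = (0.383)^(-0.75) = 2.054002
Step 4: Vbr = 60 * 2.234332 * 2.054002 = 275.4 V

275.4


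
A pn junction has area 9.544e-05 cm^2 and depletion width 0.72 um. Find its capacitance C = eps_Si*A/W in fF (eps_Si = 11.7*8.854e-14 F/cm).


Step 1: eps_Si = 11.7 * 8.854e-14 = 1.035918e-12 F/cm
Step 2: W in cm = 0.72 * 1e-4 = 7.20e-05 cm
Step 3: C = 1.035918e-12 * 9.544e-05 / 7.20e-05 = 1.373167e-12 F
Step 4: C = 1373.17 fF

1373.17


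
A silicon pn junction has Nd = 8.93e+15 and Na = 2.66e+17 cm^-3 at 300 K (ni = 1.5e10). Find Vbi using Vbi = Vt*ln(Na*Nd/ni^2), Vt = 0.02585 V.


Step 1: Compute Na*Nd/ni^2 = 2.66e+17 * 8.93e+15 / (1.5e10)^2 = 1.0557e+13
Step 2: ln(1.0557e+13) = 29.9878
Step 3: Vbi = 0.02585 * 29.9878 = 0.775 V

0.775


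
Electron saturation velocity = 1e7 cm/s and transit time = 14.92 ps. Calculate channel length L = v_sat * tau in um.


Step 1: tau in seconds = 14.92 ps * 1e-12 = 1.4920e-11 s
Step 2: L = v_sat * tau = 1e7 * 1.4920e-11 = 1.4920e-04 cm
Step 3: L in um = 1.4920e-04 * 1e4 = 1.492 um

1.492


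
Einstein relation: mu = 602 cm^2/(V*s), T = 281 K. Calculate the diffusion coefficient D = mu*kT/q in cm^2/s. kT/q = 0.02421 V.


Step 1: D = mu * (kT/q)
Step 2: D = 602 * 0.02421
Step 3: D = 14.57 cm^2/s

14.57


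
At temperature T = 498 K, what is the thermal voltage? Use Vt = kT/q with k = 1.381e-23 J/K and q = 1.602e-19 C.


Step 1: kT = 1.381e-23 * 498 = 6.87738e-21 J
Step 2: Vt = kT/q = 6.87738e-21 / 1.602e-19
Step 3: Vt = 0.04293 V

0.04293


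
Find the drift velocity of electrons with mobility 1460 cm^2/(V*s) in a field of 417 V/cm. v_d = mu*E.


Step 1: v_d = mu * E
Step 2: v_d = 1460 * 417 = 608820
Step 3: v_d = 6.09e+05 cm/s

6.09e+05


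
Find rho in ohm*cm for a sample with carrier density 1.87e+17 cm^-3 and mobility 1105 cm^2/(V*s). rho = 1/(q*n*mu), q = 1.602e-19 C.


Step 1: sigma = q * n * mu = 1.602e-19 * 1.87e+17 * 1105 = 3.31029e+01 S/cm
Step 2: rho = 1 / sigma = 1 / 3.31029e+01 = 0.03021 ohm*cm

0.03021


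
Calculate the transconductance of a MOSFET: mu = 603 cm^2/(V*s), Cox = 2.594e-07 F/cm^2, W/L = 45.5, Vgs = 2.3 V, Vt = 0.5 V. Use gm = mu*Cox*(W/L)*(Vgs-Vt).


Step 1: Vov = Vgs - Vt = 2.3 - 0.5 = 1.8 V
Step 2: gm = mu * Cox * (W/L) * Vov
Step 3: gm = 603 * 2.594e-07 * 45.5 * 1.8 = 1.28e-02 S

1.28e-02


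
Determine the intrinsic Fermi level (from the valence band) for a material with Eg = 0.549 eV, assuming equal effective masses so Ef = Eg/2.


Step 1: For an intrinsic semiconductor, the Fermi level sits at midgap.
Step 2: Ef = Eg / 2 = 0.549 / 2 = 0.2745 eV

0.2745


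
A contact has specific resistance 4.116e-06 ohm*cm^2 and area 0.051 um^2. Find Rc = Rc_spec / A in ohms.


Step 1: Convert area to cm^2: 0.051 um^2 = 5.1000e-10 cm^2
Step 2: Rc = Rc_spec / A = 4.116e-06 / 5.1000e-10
Step 3: Rc = 8.07e+03 ohms

8.07e+03


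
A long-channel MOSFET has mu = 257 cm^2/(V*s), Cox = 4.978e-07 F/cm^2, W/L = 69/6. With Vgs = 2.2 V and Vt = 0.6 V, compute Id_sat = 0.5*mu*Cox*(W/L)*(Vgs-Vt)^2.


Step 1: Overdrive voltage Vov = Vgs - Vt = 2.2 - 0.6 = 1.6 V
Step 2: W/L = 69/6 = 11.5
Step 3: Id = 0.5 * 257 * 4.978e-07 * 11.5 * 1.6^2
Step 4: Id = 1.88e-03 A

1.88e-03


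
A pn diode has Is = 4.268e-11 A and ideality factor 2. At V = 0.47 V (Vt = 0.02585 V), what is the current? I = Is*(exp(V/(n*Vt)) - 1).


Step 1: V/(n*Vt) = 0.47/(2*0.02585) = 9.0909
Step 2: exp(9.0909) = 8.8742e+03
Step 3: I = 4.268e-11 * (8.8742e+03 - 1) = 3.79e-07 A

3.79e-07


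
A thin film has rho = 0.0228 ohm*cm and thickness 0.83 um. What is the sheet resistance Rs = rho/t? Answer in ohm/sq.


Step 1: Convert thickness to cm: t = 0.83 um = 8.3000e-05 cm
Step 2: Rs = rho / t = 0.0228 / 8.3000e-05
Step 3: Rs = 274.7 ohm/sq

274.7


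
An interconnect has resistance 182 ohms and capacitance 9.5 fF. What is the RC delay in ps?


Step 1: tau = R * C
Step 2: tau = 182 * 9.5 fF = 182 * 9.5e-15 F
Step 3: tau = 1.729e-12 s = 1.729 ps

1.729


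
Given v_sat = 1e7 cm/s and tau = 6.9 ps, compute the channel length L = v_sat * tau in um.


Step 1: tau in seconds = 6.9 ps * 1e-12 = 6.9000e-12 s
Step 2: L = v_sat * tau = 1e7 * 6.9000e-12 = 6.9000e-05 cm
Step 3: L in um = 6.9000e-05 * 1e4 = 0.69 um

0.69


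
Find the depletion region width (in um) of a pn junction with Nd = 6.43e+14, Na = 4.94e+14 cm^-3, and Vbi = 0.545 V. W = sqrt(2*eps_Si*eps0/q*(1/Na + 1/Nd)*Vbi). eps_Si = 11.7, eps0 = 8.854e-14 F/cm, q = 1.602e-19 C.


Step 1: 1/Na + 1/Nd = 1/4.94e+14 + 1/6.43e+14 = 3.57950e-15
Step 2: 2*eps*eps0/q = 2*11.7*8.854e-14/1.602e-19 = 1.293281e+07
Step 3: W^2 = 1.293281e+07 * 3.57950e-15 * 0.545 = 2.52297e-08
Step 4: W = sqrt(2.52297e-08) = 1.588e-04 cm = 1.588 um

1.588


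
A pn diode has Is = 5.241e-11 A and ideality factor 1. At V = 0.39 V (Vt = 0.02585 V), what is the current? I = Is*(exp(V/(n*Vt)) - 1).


Step 1: V/(n*Vt) = 0.39/(1*0.02585) = 15.0870
Step 2: exp(15.0870) = 3.5662e+06
Step 3: I = 5.241e-11 * (3.5662e+06 - 1) = 1.87e-04 A

1.87e-04


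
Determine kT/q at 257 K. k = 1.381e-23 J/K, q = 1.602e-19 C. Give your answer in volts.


Step 1: kT = 1.381e-23 * 257 = 3.54917e-21 J
Step 2: Vt = kT/q = 3.54917e-21 / 1.602e-19
Step 3: Vt = 0.02215 V

0.02215


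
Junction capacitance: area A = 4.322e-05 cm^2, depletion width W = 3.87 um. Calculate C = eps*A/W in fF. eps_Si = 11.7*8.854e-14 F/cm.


Step 1: eps_Si = 11.7 * 8.854e-14 = 1.035918e-12 F/cm
Step 2: W in cm = 3.87 * 1e-4 = 3.87e-04 cm
Step 3: C = 1.035918e-12 * 4.322e-05 / 3.87e-04 = 1.156909e-13 F
Step 4: C = 115.69 fF

115.69


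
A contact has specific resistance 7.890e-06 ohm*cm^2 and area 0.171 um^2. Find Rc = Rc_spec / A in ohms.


Step 1: Convert area to cm^2: 0.171 um^2 = 1.7100e-09 cm^2
Step 2: Rc = Rc_spec / A = 7.890e-06 / 1.7100e-09
Step 3: Rc = 4.61e+03 ohms

4.61e+03


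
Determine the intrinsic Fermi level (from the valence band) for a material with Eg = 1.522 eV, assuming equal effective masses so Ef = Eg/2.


Step 1: For an intrinsic semiconductor, the Fermi level sits at midgap.
Step 2: Ef = Eg / 2 = 1.522 / 2 = 0.761 eV

0.761


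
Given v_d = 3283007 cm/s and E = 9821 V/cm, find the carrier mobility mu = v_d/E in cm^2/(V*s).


Step 1: mu = v_d / E
Step 2: mu = 3283007 / 9821
Step 3: mu = 334.28 cm^2/(V*s)

334.28


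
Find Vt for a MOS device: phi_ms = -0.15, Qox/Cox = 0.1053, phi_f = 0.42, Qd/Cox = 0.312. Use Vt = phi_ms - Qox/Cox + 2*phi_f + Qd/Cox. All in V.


Step 1: Vt = phi_ms - Qox/Cox + 2*phi_f + Qd/Cox
Step 2: Vt = -0.15 - 0.1053 + 2*0.42 + 0.312
Step 3: Vt = -0.15 - 0.1053 + 0.84 + 0.312
Step 4: Vt = 0.8967 V

0.8967


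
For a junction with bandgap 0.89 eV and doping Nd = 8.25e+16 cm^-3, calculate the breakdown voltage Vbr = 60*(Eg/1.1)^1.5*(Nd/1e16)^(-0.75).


Step 1: Eg/1.1 = 0.89/1.1 = 0.809091
Step 2: (Eg/1.1)^1.5 = 0.809091^1.5 = 0.727773
Step 3: (Nd/1e16)^(-0.75) = (8.25)^(-0.75) = 0.205428
Step 4: Vbr = 60 * 0.727773 * 0.205428 = 9.0 V

9.0


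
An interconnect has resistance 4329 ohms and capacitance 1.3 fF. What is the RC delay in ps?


Step 1: tau = R * C
Step 2: tau = 4329 * 1.3 fF = 4329 * 1.3e-15 F
Step 3: tau = 5.6277e-12 s = 5.6277 ps

5.6277


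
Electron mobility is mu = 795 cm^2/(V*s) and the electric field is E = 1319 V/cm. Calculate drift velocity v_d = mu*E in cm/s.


Step 1: v_d = mu * E
Step 2: v_d = 795 * 1319 = 1048605
Step 3: v_d = 1.05e+06 cm/s

1.05e+06


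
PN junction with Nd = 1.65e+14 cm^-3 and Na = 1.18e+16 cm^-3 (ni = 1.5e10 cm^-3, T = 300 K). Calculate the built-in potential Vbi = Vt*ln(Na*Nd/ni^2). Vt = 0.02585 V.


Step 1: Compute Na*Nd/ni^2 = 1.18e+16 * 1.65e+14 / (1.5e10)^2 = 8.6533e+09
Step 2: ln(8.6533e+09) = 22.8812
Step 3: Vbi = 0.02585 * 22.8812 = 0.591 V

0.591


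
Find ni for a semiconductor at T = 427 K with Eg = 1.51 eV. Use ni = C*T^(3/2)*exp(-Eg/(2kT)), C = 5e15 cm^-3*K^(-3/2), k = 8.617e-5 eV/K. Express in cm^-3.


Step 1: Compute kT = 8.617e-5 * 427 = 0.03679459 eV
Step 2: Exponent = -Eg/(2kT) = -1.51/(2*0.03679459) = -20.51932
Step 3: T^(3/2) = 427^1.5 = 8823.52
Step 4: ni = 5e15 * 8823.52 * exp(-20.51932) = 5.41e+10 cm^-3

5.41e+10


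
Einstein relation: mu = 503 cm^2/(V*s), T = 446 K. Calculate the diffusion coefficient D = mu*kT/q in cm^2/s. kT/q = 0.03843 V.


Step 1: D = mu * (kT/q)
Step 2: D = 503 * 0.03843
Step 3: D = 19.33 cm^2/s

19.33


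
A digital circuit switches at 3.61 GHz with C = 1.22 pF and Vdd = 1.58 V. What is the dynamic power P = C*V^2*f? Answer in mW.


Step 1: V^2 = 1.58^2 = 2.4964 V^2
Step 2: P = C*V^2*f = 1.22e-12 F * 2.4964 * 3.61e9 Hz
Step 3: P = 1.099464488e-02 W
Step 4: P = 10.995 mW

10.995


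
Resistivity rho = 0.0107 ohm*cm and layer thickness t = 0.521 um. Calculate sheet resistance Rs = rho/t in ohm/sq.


Step 1: Convert thickness to cm: t = 0.521 um = 5.2100e-05 cm
Step 2: Rs = rho / t = 0.0107 / 5.2100e-05
Step 3: Rs = 205.4 ohm/sq

205.4


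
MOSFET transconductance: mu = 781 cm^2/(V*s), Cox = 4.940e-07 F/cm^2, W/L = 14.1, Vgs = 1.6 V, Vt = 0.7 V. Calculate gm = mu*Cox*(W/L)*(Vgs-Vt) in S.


Step 1: Vov = Vgs - Vt = 1.6 - 0.7 = 0.9 V
Step 2: gm = mu * Cox * (W/L) * Vov
Step 3: gm = 781 * 4.940e-07 * 14.1 * 0.9 = 4.90e-03 S

4.90e-03


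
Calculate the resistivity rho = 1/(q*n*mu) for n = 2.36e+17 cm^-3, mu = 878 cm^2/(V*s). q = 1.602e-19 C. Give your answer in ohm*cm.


Step 1: sigma = q * n * mu = 1.602e-19 * 2.36e+17 * 878 = 3.31947e+01 S/cm
Step 2: rho = 1 / sigma = 1 / 3.31947e+01 = 0.03013 ohm*cm

0.03013


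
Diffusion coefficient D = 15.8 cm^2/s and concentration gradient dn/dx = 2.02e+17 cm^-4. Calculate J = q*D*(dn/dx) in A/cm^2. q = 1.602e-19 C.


Step 1: J = q * D * (dn/dx)
Step 2: J = 1.602e-19 * 15.8 * 2.02e+17
Step 3: J = 5.11e-01 A/cm^2

5.11e-01


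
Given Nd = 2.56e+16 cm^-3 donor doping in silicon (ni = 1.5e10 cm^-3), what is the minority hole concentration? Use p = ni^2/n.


Step 1: Since Nd >> ni, n ≈ Nd = 2.56e+16 cm^-3
Step 2: p = ni^2 / n = (1.5e10)^2 / 2.56e+16
Step 3: p = 2.25e20 / 2.56e+16 = 8.79e+03 cm^-3

8.79e+03


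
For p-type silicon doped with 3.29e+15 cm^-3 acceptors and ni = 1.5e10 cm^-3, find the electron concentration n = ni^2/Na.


Step 1: Majority hole concentration p ≈ Na = 3.29e+15 cm^-3
Step 2: n = ni^2 / Na = (1.5e10)^2 / 3.29e+15
Step 3: n = 6.84e+04 cm^-3

6.84e+04


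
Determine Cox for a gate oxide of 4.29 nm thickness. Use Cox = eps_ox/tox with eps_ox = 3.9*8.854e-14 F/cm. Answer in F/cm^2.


Step 1: eps_ox = 3.9 * 8.854e-14 = 3.45306e-13 F/cm
Step 2: tox in cm = 4.29 nm * 1e-7 = 4.2900e-07 cm
Step 3: Cox = 3.45306e-13 / 4.2900e-07 = 8.05e-07 F/cm^2

8.05e-07


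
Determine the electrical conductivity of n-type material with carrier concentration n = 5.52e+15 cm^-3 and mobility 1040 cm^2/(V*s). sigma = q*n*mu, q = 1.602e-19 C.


Step 1: sigma = q * n * mu
Step 2: sigma = 1.602e-19 * 5.52e+15 * 1040
Step 3: sigma = 9.197e-01 S/cm

9.197e-01


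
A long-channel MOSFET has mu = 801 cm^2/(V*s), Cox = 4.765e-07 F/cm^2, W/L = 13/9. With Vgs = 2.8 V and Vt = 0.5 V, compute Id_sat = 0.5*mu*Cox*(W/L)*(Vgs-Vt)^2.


Step 1: Overdrive voltage Vov = Vgs - Vt = 2.8 - 0.5 = 2.3 V
Step 2: W/L = 13/9 = 1.44444
Step 3: Id = 0.5 * 801 * 4.765e-07 * 1.44444 * 2.3^2
Step 4: Id = 1.46e-03 A

1.46e-03


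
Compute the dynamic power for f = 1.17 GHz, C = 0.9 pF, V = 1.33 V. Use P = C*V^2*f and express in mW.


Step 1: V^2 = 1.33^2 = 1.7689 V^2
Step 2: P = C*V^2*f = 0.9e-12 F * 1.7689 * 1.17e9 Hz
Step 3: P = 1.8626517e-03 W
Step 4: P = 1.863 mW

1.863


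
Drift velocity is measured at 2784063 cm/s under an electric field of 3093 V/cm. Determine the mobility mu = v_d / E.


Step 1: mu = v_d / E
Step 2: mu = 2784063 / 3093
Step 3: mu = 900.12 cm^2/(V*s)

900.12


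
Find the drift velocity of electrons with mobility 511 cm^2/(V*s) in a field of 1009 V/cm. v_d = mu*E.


Step 1: v_d = mu * E
Step 2: v_d = 511 * 1009 = 515599
Step 3: v_d = 5.16e+05 cm/s

5.16e+05


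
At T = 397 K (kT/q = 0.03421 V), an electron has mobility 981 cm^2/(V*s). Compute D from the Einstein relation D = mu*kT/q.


Step 1: D = mu * (kT/q)
Step 2: D = 981 * 0.03421
Step 3: D = 33.56 cm^2/s

33.56


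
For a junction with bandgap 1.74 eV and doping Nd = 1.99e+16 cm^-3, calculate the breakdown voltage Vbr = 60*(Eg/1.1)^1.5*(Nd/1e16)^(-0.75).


Step 1: Eg/1.1 = 1.74/1.1 = 1.581818
Step 2: (Eg/1.1)^1.5 = 1.581818^1.5 = 1.989458
Step 3: (Nd/1e16)^(-0.75) = (1.99)^(-0.75) = 0.596843
Step 4: Vbr = 60 * 1.989458 * 0.596843 = 71.2 V

71.2


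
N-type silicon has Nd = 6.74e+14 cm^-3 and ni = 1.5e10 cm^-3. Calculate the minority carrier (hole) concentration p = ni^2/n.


Step 1: Since Nd >> ni, n ≈ Nd = 6.74e+14 cm^-3
Step 2: p = ni^2 / n = (1.5e10)^2 / 6.74e+14
Step 3: p = 2.25e20 / 6.74e+14 = 3.34e+05 cm^-3

3.34e+05


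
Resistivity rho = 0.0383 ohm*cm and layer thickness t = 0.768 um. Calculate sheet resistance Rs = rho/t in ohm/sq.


Step 1: Convert thickness to cm: t = 0.768 um = 7.6800e-05 cm
Step 2: Rs = rho / t = 0.0383 / 7.6800e-05
Step 3: Rs = 498.7 ohm/sq

498.7


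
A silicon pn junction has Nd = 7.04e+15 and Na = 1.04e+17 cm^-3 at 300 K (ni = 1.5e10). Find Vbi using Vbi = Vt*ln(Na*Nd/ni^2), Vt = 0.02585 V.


Step 1: Compute Na*Nd/ni^2 = 1.04e+17 * 7.04e+15 / (1.5e10)^2 = 3.2540e+12
Step 2: ln(3.2540e+12) = 28.8109
Step 3: Vbi = 0.02585 * 28.8109 = 0.745 V

0.745


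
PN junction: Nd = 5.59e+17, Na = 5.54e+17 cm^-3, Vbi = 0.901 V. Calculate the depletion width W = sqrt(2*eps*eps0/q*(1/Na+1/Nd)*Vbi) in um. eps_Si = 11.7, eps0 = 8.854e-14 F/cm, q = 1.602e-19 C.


Step 1: 1/Na + 1/Nd = 1/5.54e+17 + 1/5.59e+17 = 3.59396e-18
Step 2: 2*eps*eps0/q = 2*11.7*8.854e-14/1.602e-19 = 1.293281e+07
Step 3: W^2 = 1.293281e+07 * 3.59396e-18 * 0.901 = 4.18785e-11
Step 4: W = sqrt(4.18785e-11) = 6.471e-06 cm = 0.06471 um

0.06471


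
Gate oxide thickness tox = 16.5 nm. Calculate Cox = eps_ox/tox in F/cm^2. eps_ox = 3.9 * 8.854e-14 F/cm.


Step 1: eps_ox = 3.9 * 8.854e-14 = 3.45306e-13 F/cm
Step 2: tox in cm = 16.5 nm * 1e-7 = 1.6500e-06 cm
Step 3: Cox = 3.45306e-13 / 1.6500e-06 = 2.09e-07 F/cm^2

2.09e-07


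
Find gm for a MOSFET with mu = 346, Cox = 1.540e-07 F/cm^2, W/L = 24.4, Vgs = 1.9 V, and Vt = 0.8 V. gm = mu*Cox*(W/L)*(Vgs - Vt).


Step 1: Vov = Vgs - Vt = 1.9 - 0.8 = 1.1 V
Step 2: gm = mu * Cox * (W/L) * Vov
Step 3: gm = 346 * 1.540e-07 * 24.4 * 1.1 = 1.43e-03 S

1.43e-03


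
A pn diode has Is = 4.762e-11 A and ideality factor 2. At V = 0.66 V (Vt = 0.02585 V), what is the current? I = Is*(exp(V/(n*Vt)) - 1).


Step 1: V/(n*Vt) = 0.66/(2*0.02585) = 12.7660
Step 2: exp(12.7660) = 3.5011e+05
Step 3: I = 4.762e-11 * (3.5011e+05 - 1) = 1.67e-05 A

1.67e-05


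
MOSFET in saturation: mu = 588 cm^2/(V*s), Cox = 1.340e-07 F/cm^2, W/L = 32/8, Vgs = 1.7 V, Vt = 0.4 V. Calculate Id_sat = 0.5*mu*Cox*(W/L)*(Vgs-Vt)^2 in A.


Step 1: Overdrive voltage Vov = Vgs - Vt = 1.7 - 0.4 = 1.3 V
Step 2: W/L = 32/8 = 4
Step 3: Id = 0.5 * 588 * 1.340e-07 * 4 * 1.3^2
Step 4: Id = 2.66e-04 A

2.66e-04


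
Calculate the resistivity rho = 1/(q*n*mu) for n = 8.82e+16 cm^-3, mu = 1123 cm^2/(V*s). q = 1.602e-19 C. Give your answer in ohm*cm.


Step 1: sigma = q * n * mu = 1.602e-19 * 8.82e+16 * 1123 = 1.58676e+01 S/cm
Step 2: rho = 1 / sigma = 1 / 1.58676e+01 = 0.06302 ohm*cm

0.06302


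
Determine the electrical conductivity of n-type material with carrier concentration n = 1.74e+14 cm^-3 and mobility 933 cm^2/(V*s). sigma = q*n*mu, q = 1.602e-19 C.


Step 1: sigma = q * n * mu
Step 2: sigma = 1.602e-19 * 1.74e+14 * 933
Step 3: sigma = 2.601e-02 S/cm

2.601e-02


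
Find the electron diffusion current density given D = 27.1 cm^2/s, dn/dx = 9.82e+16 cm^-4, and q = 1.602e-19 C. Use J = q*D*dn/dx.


Step 1: J = q * D * (dn/dx)
Step 2: J = 1.602e-19 * 27.1 * 9.82e+16
Step 3: J = 4.26e-01 A/cm^2

4.26e-01


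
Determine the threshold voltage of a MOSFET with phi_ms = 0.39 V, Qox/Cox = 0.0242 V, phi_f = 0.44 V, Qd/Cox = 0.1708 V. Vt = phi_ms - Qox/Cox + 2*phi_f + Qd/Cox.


Step 1: Vt = phi_ms - Qox/Cox + 2*phi_f + Qd/Cox
Step 2: Vt = 0.39 - 0.0242 + 2*0.44 + 0.1708
Step 3: Vt = 0.39 - 0.0242 + 0.88 + 0.1708
Step 4: Vt = 1.4166 V

1.4166


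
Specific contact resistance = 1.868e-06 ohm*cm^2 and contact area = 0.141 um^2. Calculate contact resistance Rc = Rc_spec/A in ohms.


Step 1: Convert area to cm^2: 0.141 um^2 = 1.4100e-09 cm^2
Step 2: Rc = Rc_spec / A = 1.868e-06 / 1.4100e-09
Step 3: Rc = 1.32e+03 ohms

1.32e+03


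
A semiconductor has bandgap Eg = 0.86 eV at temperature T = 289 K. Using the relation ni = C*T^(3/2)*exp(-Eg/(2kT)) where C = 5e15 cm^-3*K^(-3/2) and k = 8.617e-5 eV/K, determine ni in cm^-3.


Step 1: Compute kT = 8.617e-5 * 289 = 0.02490313 eV
Step 2: Exponent = -Eg/(2kT) = -0.86/(2*0.02490313) = -17.26691
Step 3: T^(3/2) = 289^1.5 = 4913.00
Step 4: ni = 5e15 * 4913.00 * exp(-17.26691) = 7.79e+11 cm^-3

7.79e+11


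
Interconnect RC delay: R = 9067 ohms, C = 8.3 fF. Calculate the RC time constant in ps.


Step 1: tau = R * C
Step 2: tau = 9067 * 8.3 fF = 9067 * 8.3e-15 F
Step 3: tau = 7.52561e-11 s = 75.2561 ps

75.2561


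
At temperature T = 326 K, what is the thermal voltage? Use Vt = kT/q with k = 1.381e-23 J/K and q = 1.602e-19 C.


Step 1: kT = 1.381e-23 * 326 = 4.50206e-21 J
Step 2: Vt = kT/q = 4.50206e-21 / 1.602e-19
Step 3: Vt = 0.0281 V

0.0281


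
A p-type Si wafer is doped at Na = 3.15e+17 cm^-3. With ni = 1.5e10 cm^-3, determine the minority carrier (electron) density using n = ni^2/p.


Step 1: Majority hole concentration p ≈ Na = 3.15e+17 cm^-3
Step 2: n = ni^2 / Na = (1.5e10)^2 / 3.15e+17
Step 3: n = 7.14e+02 cm^-3

7.14e+02


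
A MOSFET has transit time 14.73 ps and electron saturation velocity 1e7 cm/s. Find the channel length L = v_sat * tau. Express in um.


Step 1: tau in seconds = 14.73 ps * 1e-12 = 1.4730e-11 s
Step 2: L = v_sat * tau = 1e7 * 1.4730e-11 = 1.4730e-04 cm
Step 3: L in um = 1.4730e-04 * 1e4 = 1.473 um

1.473


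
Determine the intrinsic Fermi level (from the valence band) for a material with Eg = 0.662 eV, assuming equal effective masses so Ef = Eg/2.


Step 1: For an intrinsic semiconductor, the Fermi level sits at midgap.
Step 2: Ef = Eg / 2 = 0.662 / 2 = 0.331 eV

0.331


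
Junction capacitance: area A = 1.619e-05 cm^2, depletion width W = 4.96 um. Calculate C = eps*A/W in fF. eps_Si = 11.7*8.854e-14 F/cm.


Step 1: eps_Si = 11.7 * 8.854e-14 = 1.035918e-12 F/cm
Step 2: W in cm = 4.96 * 1e-4 = 4.96e-04 cm
Step 3: C = 1.035918e-12 * 1.619e-05 / 4.96e-04 = 3.381353e-14 F
Step 4: C = 33.81 fF

33.81


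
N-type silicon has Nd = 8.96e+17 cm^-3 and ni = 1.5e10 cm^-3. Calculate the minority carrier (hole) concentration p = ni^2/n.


Step 1: Since Nd >> ni, n ≈ Nd = 8.96e+17 cm^-3
Step 2: p = ni^2 / n = (1.5e10)^2 / 8.96e+17
Step 3: p = 2.25e20 / 8.96e+17 = 2.51e+02 cm^-3

2.51e+02


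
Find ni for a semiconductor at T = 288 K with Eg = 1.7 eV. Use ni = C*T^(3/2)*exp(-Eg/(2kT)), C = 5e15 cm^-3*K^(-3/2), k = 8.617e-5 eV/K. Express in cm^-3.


Step 1: Compute kT = 8.617e-5 * 288 = 0.02481696 eV
Step 2: Exponent = -Eg/(2kT) = -1.7/(2*0.02481696) = -34.25077
Step 3: T^(3/2) = 288^1.5 = 4887.52
Step 4: ni = 5e15 * 4887.52 * exp(-34.25077) = 3.26e+04 cm^-3

3.26e+04


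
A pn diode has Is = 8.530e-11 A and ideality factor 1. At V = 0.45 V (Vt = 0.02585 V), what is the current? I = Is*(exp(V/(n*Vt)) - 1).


Step 1: V/(n*Vt) = 0.45/(1*0.02585) = 17.4081
Step 2: exp(17.4081) = 3.6328e+07
Step 3: I = 8.530e-11 * (3.6328e+07 - 1) = 3.10e-03 A

3.10e-03


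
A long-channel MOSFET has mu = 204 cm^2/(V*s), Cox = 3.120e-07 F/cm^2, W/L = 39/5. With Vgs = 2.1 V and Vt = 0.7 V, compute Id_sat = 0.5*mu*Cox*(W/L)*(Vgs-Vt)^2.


Step 1: Overdrive voltage Vov = Vgs - Vt = 2.1 - 0.7 = 1.4 V
Step 2: W/L = 39/5 = 7.8
Step 3: Id = 0.5 * 204 * 3.120e-07 * 7.8 * 1.4^2
Step 4: Id = 4.87e-04 A

4.87e-04


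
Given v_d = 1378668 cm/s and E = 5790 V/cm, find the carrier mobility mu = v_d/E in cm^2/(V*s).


Step 1: mu = v_d / E
Step 2: mu = 1378668 / 5790
Step 3: mu = 238.11 cm^2/(V*s)

238.11


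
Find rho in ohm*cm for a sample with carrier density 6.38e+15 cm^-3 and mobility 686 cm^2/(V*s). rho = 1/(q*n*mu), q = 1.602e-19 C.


Step 1: sigma = q * n * mu = 1.602e-19 * 6.38e+15 * 686 = 7.01144e-01 S/cm
Step 2: rho = 1 / sigma = 1 / 7.01144e-01 = 1.426 ohm*cm

1.426


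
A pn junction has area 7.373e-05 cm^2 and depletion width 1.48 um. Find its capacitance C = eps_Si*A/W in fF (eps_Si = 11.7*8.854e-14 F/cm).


Step 1: eps_Si = 11.7 * 8.854e-14 = 1.035918e-12 F/cm
Step 2: W in cm = 1.48 * 1e-4 = 1.48e-04 cm
Step 3: C = 1.035918e-12 * 7.373e-05 / 1.48e-04 = 5.160691e-13 F
Step 4: C = 516.07 fF

516.07


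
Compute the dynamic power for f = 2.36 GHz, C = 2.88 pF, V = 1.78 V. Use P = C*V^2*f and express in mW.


Step 1: V^2 = 1.78^2 = 3.1684 V^2
Step 2: P = C*V^2*f = 2.88e-12 F * 3.1684 * 2.36e9 Hz
Step 3: P = 2.153498112e-02 W
Step 4: P = 21.535 mW

21.535


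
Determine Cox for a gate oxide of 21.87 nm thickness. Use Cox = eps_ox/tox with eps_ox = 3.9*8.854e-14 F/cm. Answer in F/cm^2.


Step 1: eps_ox = 3.9 * 8.854e-14 = 3.45306e-13 F/cm
Step 2: tox in cm = 21.87 nm * 1e-7 = 2.1870e-06 cm
Step 3: Cox = 3.45306e-13 / 2.1870e-06 = 1.58e-07 F/cm^2

1.58e-07


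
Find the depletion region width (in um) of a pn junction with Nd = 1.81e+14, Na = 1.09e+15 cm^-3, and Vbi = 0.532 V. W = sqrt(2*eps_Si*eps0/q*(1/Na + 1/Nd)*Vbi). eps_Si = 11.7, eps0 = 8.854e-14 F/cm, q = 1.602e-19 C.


Step 1: 1/Na + 1/Nd = 1/1.09e+15 + 1/1.81e+14 = 6.44229e-15
Step 2: 2*eps*eps0/q = 2*11.7*8.854e-14/1.602e-19 = 1.293281e+07
Step 3: W^2 = 1.293281e+07 * 6.44229e-15 * 0.532 = 4.43246e-08
Step 4: W = sqrt(4.43246e-08) = 2.105e-04 cm = 2.105 um

2.105


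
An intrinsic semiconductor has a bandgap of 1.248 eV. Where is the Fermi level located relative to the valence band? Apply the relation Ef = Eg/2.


Step 1: For an intrinsic semiconductor, the Fermi level sits at midgap.
Step 2: Ef = Eg / 2 = 1.248 / 2 = 0.624 eV

0.624


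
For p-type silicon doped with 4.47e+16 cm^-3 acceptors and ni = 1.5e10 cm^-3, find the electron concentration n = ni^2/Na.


Step 1: Majority hole concentration p ≈ Na = 4.47e+16 cm^-3
Step 2: n = ni^2 / Na = (1.5e10)^2 / 4.47e+16
Step 3: n = 5.03e+03 cm^-3

5.03e+03


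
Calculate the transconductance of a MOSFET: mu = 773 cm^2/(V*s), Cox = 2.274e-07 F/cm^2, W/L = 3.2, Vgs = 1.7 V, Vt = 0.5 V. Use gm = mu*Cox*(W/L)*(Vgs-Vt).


Step 1: Vov = Vgs - Vt = 1.7 - 0.5 = 1.2 V
Step 2: gm = mu * Cox * (W/L) * Vov
Step 3: gm = 773 * 2.274e-07 * 3.2 * 1.2 = 6.75e-04 S

6.75e-04


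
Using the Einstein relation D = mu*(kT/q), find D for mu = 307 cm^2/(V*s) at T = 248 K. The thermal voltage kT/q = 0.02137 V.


Step 1: D = mu * (kT/q)
Step 2: D = 307 * 0.02137
Step 3: D = 6.56 cm^2/s

6.56


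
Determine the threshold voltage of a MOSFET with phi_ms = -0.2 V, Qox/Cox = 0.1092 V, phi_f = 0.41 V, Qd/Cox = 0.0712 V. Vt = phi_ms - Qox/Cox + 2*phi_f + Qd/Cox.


Step 1: Vt = phi_ms - Qox/Cox + 2*phi_f + Qd/Cox
Step 2: Vt = -0.2 - 0.1092 + 2*0.41 + 0.0712
Step 3: Vt = -0.2 - 0.1092 + 0.82 + 0.0712
Step 4: Vt = 0.582 V

0.582
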